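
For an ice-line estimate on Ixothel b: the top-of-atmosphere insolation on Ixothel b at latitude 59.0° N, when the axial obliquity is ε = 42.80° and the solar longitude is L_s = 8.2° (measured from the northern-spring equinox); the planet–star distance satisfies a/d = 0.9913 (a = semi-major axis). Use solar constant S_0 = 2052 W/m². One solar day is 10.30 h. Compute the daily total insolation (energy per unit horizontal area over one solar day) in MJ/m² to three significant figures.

Solar declination: sin δ = sin ε · sin L_s = sin 42.80° × sin 8.2° = 0.09691, so δ = +5.561°.
cos h₀ = −tan(+59.0°) tan(+5.561°) = -0.1620, h₀ = 1.7336 rad.
Bracket: h₀ sin ϕ sin δ + cos ϕ cos δ sin h₀ = 1.7336×0.85717×0.09691 + 0.51504×0.99529×0.98678 = 0.144007 + 0.505837 = 0.649844.
Inverse-square distance factor (a/d)² = 0.9913² = 0.982676.
Q̄ = (S_0/π) × 0.982676 × [bracket] = (2052/π) × 0.982676 × 0.649844 = 417.11 W/m².
Daily total = Q̄ × 10.30 h × 3600 s/h = 417.11 × 10.30 × 3600 / 10⁶ = 15.47 MJ/m².

15.5 MJ/m²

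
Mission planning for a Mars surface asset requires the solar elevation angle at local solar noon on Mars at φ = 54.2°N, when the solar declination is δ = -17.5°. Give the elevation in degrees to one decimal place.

At local noon the hour angle is zero, so the zenith angle equals |φ − δ| = |+54.2° − (-17.500°)| = 71.700°.
Elevation = 90° − 71.700° = 18.3°.

18.3°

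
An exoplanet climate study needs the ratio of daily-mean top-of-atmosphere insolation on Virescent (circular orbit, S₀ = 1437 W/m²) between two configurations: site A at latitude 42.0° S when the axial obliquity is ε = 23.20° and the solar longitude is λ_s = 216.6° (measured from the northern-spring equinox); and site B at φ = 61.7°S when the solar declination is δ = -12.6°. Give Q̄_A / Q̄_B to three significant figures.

Q̄_A / Q̄_B ≈ 1.23

— Configuration A (φ=-42.0°):
Solar declination: sin δ = sin ε · sin λ_s = sin 23.20° × sin 216.6° = -0.23488, so δ = -13.584°.
cos H₀ = −tan(-42.0°) tan(-13.584°) = -0.2176, H₀ = 1.7901 rad.
Bracket: H₀ sin φ sin δ + cos φ cos δ sin H₀ = 1.7901×-0.66913×-0.23488 + 0.74314×0.97202×0.97604 = 0.281342 + 0.705040 = 0.986382.
Q̄ = (S₀/π) × [bracket] = (1437/π) × 0.986382 = 451.18 W/m².
— Configuration B (φ=-61.7°):
cos H₀ = −tan(-61.7°) tan(-12.600°) = -0.4151, H₀ = 1.9989 rad.
Bracket: H₀ sin φ sin δ + cos φ cos δ sin H₀ = 1.9989×-0.88048×-0.21814 + 0.47409×0.97592×0.90976 = 0.383925 + 0.420922 = 0.804847.
Q̄ = (S₀/π) × [bracket] = (1437/π) × 0.804847 = 368.15 W/m².
Ratio Q̄_A / Q̄_B = 451.18 / 368.15 = 1.226.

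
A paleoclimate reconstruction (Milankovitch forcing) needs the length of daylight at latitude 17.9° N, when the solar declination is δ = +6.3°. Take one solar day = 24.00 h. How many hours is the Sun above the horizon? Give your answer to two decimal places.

12.27 h

cos h₀ = −tan ϕ · tan δ = −tan(+17.9°) × tan(+6.300°) = -0.0357, so h₀ = 1.6065 rad = 92.04°.
Daylight = 2h₀/(2π) × 24.00 h = (1.6065/π) × 24.00 = 12.27 h.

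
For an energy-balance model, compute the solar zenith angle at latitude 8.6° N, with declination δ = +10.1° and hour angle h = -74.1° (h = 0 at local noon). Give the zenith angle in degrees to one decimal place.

θ_z = 73.0°

cos θ_z = sin φ sin δ + cos φ cos δ cos h = 0.026224 + 0.266681 = 0.292905.
θ_z = arccos(0.292905) = 73.0°.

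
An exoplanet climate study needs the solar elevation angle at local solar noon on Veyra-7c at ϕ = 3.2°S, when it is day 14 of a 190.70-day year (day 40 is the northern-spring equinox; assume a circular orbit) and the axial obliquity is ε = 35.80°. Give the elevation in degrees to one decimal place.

Solar longitude: L_s = 360° × (14 − 40)/190.70 = -49.082°, i.e. -49.082° + 360° = 310.918°.
sin δ = sin 35.80° × sin 310.918° = -0.44202, so δ = -26.233°.
At local noon the hour angle is zero, so the zenith angle equals |ϕ − δ| = |-3.2° − (-26.233°)| = 23.033°.
Elevation = 90° − 23.033° = 67.0°.

67.0°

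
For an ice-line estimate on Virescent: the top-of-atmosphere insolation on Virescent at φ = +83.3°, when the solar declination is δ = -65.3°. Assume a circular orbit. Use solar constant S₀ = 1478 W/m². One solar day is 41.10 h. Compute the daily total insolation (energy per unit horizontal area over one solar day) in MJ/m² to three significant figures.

0.00 MJ/m²

cos H₀ = −tan(+83.3°) tan(-65.300°) = 18.5077 ≥ 1 ⇒ polar night, H₀ = 0 and Q̄ = 0.
Daily total = Q̄ × 41.10 h × 3600 s/h = 0.00 MJ/m².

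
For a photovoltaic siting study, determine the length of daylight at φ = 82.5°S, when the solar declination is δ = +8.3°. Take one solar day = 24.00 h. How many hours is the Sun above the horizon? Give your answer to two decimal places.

0.00 h

cos H₀ = −tan φ · tan δ = 1.1081 ≥ 1, so the Sun never rises (polar night) and H₀ = 0.
Daylight = 2H₀/(2π) × 24.00 h = (0.0000/π) × 24.00 = 0.00 h.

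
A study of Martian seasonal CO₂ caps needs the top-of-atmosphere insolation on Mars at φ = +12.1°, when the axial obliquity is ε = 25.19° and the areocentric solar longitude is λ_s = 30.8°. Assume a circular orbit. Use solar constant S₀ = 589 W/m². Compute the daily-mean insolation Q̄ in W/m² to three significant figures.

Q̄ ≈ 193 W/m²

sin δ = sin 25.19° × sin 30.8° = 0.21794, so δ = +12.588°.
cos H₀ = −tan(+12.1°) tan(+12.588°) = -0.0479, H₀ = 1.6187 rad.
Bracket: H₀ sin φ sin δ + cos φ cos δ sin H₀ = 1.6187×0.20962×0.21794 + 0.97778×0.97596×0.99885 = 0.073950 + 0.953177 = 1.027127.
Q̄ = (S₀/π) × [bracket] = (589/π) × 1.027127 = 192.6 W/m².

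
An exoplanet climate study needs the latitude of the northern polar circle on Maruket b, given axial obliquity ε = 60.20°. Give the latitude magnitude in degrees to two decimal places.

The polar circle is the lowest latitude that experiences at least one full rotation of continuous daylight at the northern-summer solstice; it lies at |ϕ| = 90° − ε = 90° − 60.20° = 29.80°.

29.80°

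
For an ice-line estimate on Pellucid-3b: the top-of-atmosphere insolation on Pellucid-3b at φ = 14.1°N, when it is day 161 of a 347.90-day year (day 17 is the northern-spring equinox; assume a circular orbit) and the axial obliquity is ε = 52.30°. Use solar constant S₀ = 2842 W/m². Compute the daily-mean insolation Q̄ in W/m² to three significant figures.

Q̄ ≈ 947 W/m²

Solar longitude: λ_s = 360° × (161 − 17)/347.90 = 149.008°.
sin δ = sin 52.30° × sin 149.008° = 0.40741, so δ = +24.042°.
cos H₀ = −tan(+14.1°) tan(+24.042°) = -0.1121, H₀ = 1.6831 rad.
Bracket: H₀ sin φ sin δ + cos φ cos δ sin H₀ = 1.6831×0.24362×0.40741 + 0.96987×0.91324×0.99370 = 0.167053 + 0.880144 = 1.047197.
Q̄ = (S₀/π) × [bracket] = (2842/π) × 1.047197 = 947.3 W/m².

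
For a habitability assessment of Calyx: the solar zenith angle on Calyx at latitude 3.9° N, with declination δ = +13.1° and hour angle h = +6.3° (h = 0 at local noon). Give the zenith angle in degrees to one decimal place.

θ_z = 11.1°

cos θ_z = sin ϕ sin δ + cos ϕ cos δ cos h = 0.015416 + 0.965852 = 0.981268.
θ_z = arccos(0.981268) = 11.1°.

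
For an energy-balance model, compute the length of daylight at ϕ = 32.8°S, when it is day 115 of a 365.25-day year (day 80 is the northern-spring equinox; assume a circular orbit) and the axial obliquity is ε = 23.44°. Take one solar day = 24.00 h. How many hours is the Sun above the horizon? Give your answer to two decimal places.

Solar longitude: L_s = 360° × (115 − 80)/365.25 = 34.497°.
sin δ = sin 23.44° × sin 34.497° = 0.22529, so δ = +13.020°.
cos h₀ = −tan ϕ · tan δ = −tan(-32.8°) × tan(+13.020°) = 0.1490, so h₀ = 1.4212 rad = 81.43°.
Daylight = 2h₀/(2π) × 24.00 h = (1.4212/π) × 24.00 = 10.86 h.

10.86 h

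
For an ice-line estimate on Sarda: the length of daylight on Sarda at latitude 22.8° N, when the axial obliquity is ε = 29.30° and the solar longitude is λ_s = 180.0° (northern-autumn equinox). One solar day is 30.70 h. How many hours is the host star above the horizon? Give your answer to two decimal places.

15.35 h

Solar declination: sin δ = sin ε · sin λ_s = sin 29.30° × sin 180.0° = 0.00000, so δ = +0.000°.
cos H₀ = −tan φ · tan δ = −tan(+22.8°) × tan(+0.000°) = -0.0000, so H₀ = 1.5708 rad = 90.00°.
Daylight = 2H₀/(2π) × 30.70 h = (1.5708/π) × 30.70 = 15.35 h.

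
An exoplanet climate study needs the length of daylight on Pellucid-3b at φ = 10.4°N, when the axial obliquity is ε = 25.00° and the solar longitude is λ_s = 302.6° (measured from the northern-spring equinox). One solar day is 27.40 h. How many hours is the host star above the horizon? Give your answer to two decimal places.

Solar declination: sin δ = sin ε · sin λ_s = sin 25.00° × sin 302.6° = -0.35604, so δ = -20.857°.
cos H₀ = −tan φ · tan δ = −tan(+10.4°) × tan(-20.857°) = 0.0699, so H₀ = 1.5008 rad = 85.99°.
Daylight = 2H₀/(2π) × 27.40 h = (1.5008/π) × 27.40 = 13.09 h.

13.09 h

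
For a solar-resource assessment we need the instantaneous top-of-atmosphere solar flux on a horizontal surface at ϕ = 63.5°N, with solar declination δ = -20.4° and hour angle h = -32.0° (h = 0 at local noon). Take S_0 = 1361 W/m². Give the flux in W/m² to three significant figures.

cos θ_z = sin ϕ sin δ + cos ϕ cos δ cos h = -0.311949 + 0.354665 = 0.042716.
Flux = S_0 · cos θ_z = 1361 × 0.042716 = 58.14 W/m².

58.1 W/m²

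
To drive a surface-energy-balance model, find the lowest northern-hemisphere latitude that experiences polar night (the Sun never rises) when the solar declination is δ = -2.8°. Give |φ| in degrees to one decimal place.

|φ| = 87.2°

Polar night requires cos H₀ = −tan φ tan δ ≥ 1, i.e. tan φ tan δ ≤ −1.
The boundary is |tan φ| · |tan δ| = 1, so |φ| = 90° − |δ| = 90° − 2.8° = 87.2° in the northern hemisphere.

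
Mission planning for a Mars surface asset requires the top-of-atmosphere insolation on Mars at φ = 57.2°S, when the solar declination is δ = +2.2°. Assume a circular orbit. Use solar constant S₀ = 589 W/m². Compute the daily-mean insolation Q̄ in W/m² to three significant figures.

Q̄ ≈ 92.2 W/m²

cos H₀ = −tan(-57.2°) tan(+2.200°) = 0.0596, H₀ = 1.5112 rad.
Bracket: H₀ sin φ sin δ + cos φ cos δ sin H₀ = 1.5112×-0.84057×0.03839 + 0.54171×0.99926×0.99822 = -0.048766 + 0.540346 = 0.491580.
Q̄ = (S₀/π) × [bracket] = (589/π) × 0.491580 = 92.16 W/m².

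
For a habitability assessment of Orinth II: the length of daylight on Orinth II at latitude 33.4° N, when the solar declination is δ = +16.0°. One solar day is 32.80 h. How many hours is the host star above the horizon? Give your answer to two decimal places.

18.39 h

cos H₀ = −tan φ · tan δ = −tan(+33.4°) × tan(+16.000°) = -0.1891, so H₀ = 1.7610 rad = 100.90°.
Daylight = 2H₀/(2π) × 32.80 h = (1.7610/π) × 32.80 = 18.39 h.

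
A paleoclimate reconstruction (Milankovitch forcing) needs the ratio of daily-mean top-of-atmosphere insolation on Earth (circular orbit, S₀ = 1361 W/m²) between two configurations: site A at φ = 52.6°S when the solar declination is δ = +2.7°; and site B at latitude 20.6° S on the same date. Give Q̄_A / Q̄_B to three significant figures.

Q̄_A / Q̄_B ≈ 0.604

— Configuration A (φ=-52.6°):
cos H₀ = −tan(-52.6°) tan(+2.700°) = 0.0617, H₀ = 1.5091 rad.
Bracket: H₀ sin φ sin δ + cos φ cos δ sin H₀ = 1.5091×-0.79441×0.04711 + 0.60738×0.99889×0.99810 = -0.056478 + 0.605553 = 0.549075.
Q̄ = (S₀/π) × [bracket] = (1361/π) × 0.549075 = 237.87 W/m².
— Configuration B (φ=-20.6°):
cos H₀ = −tan(-20.6°) tan(+2.700°) = 0.0177, H₀ = 1.5531 rad.
Bracket: H₀ sin φ sin δ + cos φ cos δ sin H₀ = 1.5531×-0.35184×0.04711 + 0.93606×0.99889×0.99984 = -0.025743 + 0.934871 = 0.909128.
Q̄ = (S₀/π) × [bracket] = (1361/π) × 0.909128 = 393.85 W/m².
Ratio Q̄_A / Q̄_B = 237.87 / 393.85 = 0.6040.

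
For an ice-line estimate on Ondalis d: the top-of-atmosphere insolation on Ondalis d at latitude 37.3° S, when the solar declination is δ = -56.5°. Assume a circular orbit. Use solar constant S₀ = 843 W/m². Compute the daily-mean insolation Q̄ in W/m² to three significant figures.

Q̄ ≈ 426 W/m²

cos H₀ = −tan(-37.3°) tan(-56.500°) = -1.1509 ≤ −1 ⇒ polar day, H₀ = π.
Bracket: H₀ sin φ sin δ + cos φ cos δ sin H₀ = 3.1416×-0.60599×-0.83389 + 0.79547×0.55194×0.00000 = 1.587542 + 0.000000 = 1.587542.
Q̄ = (S₀/π) × [bracket] = (843/π) × 1.587542 = 426.0 W/m².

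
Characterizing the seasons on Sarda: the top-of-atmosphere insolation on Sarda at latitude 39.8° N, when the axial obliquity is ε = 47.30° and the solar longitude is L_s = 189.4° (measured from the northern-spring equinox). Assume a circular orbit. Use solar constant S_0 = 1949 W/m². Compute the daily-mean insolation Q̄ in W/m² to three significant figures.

Q̄ ≈ 401 W/m²

Solar declination: sin δ = sin ε · sin L_s = sin 47.30° × sin 189.4° = -0.12003, so δ = -6.894°.
cos h₀ = −tan(+39.8°) tan(-6.894°) = 0.1007, h₀ = 1.4699 rad.
Bracket: h₀ sin ϕ sin δ + cos ϕ cos δ sin h₀ = 1.4699×0.64011×-0.12003 + 0.76828×0.99277×0.99491 = -0.112936 + 0.758843 = 0.645907.
Q̄ = (S_0/π) × [bracket] = (1949/π) × 0.645907 = 400.7 W/m².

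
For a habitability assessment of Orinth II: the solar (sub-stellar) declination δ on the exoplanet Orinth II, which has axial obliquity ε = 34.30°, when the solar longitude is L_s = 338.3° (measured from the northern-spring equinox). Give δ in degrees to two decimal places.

δ = -12.03°

sin δ = sin ε · sin L_s = sin 34.30° × sin 338.3° = -0.208362.
δ = arcsin(-0.208362) = -12.03°.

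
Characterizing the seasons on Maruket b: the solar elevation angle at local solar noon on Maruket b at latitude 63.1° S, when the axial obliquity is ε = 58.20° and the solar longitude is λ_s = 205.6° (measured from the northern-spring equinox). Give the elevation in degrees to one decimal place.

48.4°

Solar declination: sin δ = sin ε · sin λ_s = sin 58.20° × sin 205.6° = -0.36723, so δ = -21.545°.
At local noon the hour angle is zero, so the zenith angle equals |φ − δ| = |-63.1° − (-21.545°)| = 41.555°.
Elevation = 90° − 41.555° = 48.4°.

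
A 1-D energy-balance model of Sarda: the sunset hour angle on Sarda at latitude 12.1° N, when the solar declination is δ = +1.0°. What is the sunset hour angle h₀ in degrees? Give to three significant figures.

cos h₀ = −tan ϕ · tan δ = −tan(+12.1°) × tan(+1.000°) = -0.0037, so h₀ = 1.5745 rad = 90.21°.

h₀ = 90.2°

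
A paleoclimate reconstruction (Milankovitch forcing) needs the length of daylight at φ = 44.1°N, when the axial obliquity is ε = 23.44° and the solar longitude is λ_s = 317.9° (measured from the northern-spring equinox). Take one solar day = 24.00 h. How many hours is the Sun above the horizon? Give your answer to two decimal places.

Solar declination: sin δ = sin ε · sin λ_s = sin 23.44° × sin 317.9° = -0.26669, so δ = -15.467°.
cos H₀ = −tan φ · tan δ = −tan(+44.1°) × tan(-15.467°) = 0.2682, so H₀ = 1.2993 rad = 74.45°.
Daylight = 2H₀/(2π) × 24.00 h = (1.2993/π) × 24.00 = 9.93 h.

9.93 h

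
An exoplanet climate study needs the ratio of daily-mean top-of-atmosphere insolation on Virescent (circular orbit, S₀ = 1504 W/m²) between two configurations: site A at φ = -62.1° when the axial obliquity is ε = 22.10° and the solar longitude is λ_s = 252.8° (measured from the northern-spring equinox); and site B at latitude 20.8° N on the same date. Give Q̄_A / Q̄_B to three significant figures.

Q̄_A / Q̄_B ≈ 1.55

— Configuration A (φ=-62.1°):
Solar declination: sin δ = sin ε · sin λ_s = sin 22.10° × sin 252.8° = -0.35940, so δ = -21.063°.
cos H₀ = −tan(-62.1°) tan(-21.063°) = -0.7274, H₀ = 2.3853 rad.
Bracket: H₀ sin φ sin δ + cos φ cos δ sin H₀ = 2.3853×-0.88377×-0.35940 + 0.46793×0.93318×0.68623 = 0.757636 + 0.299651 = 1.057287.
Q̄ = (S₀/π) × [bracket] = (1504/π) × 1.057287 = 506.16 W/m².
— Configuration B (φ=+20.8°):
cos H₀ = −tan(+20.8°) tan(-21.063°) = 0.1463, H₀ = 1.4240 rad.
Bracket: H₀ sin φ sin δ + cos φ cos δ sin H₀ = 1.4240×0.35511×-0.35940 + 0.93483×0.93318×0.98924 = -0.181740 + 0.862978 = 0.681238.
Q̄ = (S₀/π) × [bracket] = (1504/π) × 0.681238 = 326.13 W/m².
Ratio Q̄_A / Q̄_B = 506.16 / 326.13 = 1.552.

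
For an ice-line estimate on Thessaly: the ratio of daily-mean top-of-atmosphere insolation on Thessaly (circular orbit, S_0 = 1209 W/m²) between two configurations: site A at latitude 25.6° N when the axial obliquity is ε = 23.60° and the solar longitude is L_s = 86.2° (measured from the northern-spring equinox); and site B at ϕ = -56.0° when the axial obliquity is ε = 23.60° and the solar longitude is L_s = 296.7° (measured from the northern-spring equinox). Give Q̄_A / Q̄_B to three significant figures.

Q̄_A / Q̄_B ≈ 1.04

— Configuration A (ϕ=+25.6°):
Solar declination: sin δ = sin ε · sin L_s = sin 23.60° × sin 86.2° = 0.39947, so δ = +23.545°.
cos h₀ = −tan(+25.6°) tan(+23.545°) = -0.2088, h₀ = 1.7811 rad.
Bracket: h₀ sin ϕ sin δ + cos ϕ cos δ sin h₀ = 1.7811×0.43209×0.39947 + 0.90183×0.91675×0.97796 = 0.307430 + 0.808531 = 1.115961.
Q̄ = (S_0/π) × [bracket] = (1209/π) × 1.115961 = 429.46 W/m².
— Configuration B (ϕ=-56.0°):
Solar declination: sin δ = sin ε · sin L_s = sin 23.60° × sin 296.7° = -0.35766, so δ = -20.957°.
cos h₀ = −tan(-56.0°) tan(-20.957°) = -0.5678, h₀ = 2.1746 rad.
Bracket: h₀ sin ϕ sin δ + cos ϕ cos δ sin h₀ = 2.1746×-0.82904×-0.35766 + 0.55919×0.93385×0.82316 = 0.644800 + 0.429854 = 1.074654.
Q̄ = (S_0/π) × [bracket] = (1209/π) × 1.074654 = 413.57 W/m².
Ratio Q̄_A / Q̄_B = 429.46 / 413.57 = 1.038.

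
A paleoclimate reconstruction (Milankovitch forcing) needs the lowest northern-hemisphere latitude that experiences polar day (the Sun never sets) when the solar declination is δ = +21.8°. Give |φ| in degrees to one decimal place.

Polar day requires cos H₀ = −tan φ tan δ ≤ −1, i.e. tan φ tan δ ≥ 1.
The boundary is |tan φ| · |tan δ| = 1, so |φ| = 90° − |δ| = 90° − 21.8° = 68.2° in the northern hemisphere.

|φ| = 68.2°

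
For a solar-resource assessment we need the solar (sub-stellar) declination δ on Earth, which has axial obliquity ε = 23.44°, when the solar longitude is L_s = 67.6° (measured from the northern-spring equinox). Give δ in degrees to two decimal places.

sin δ = sin ε · sin L_s = sin 23.44° × sin 67.6° = 0.367774.
δ = arcsin(0.367774) = +21.58°.

δ = +21.58°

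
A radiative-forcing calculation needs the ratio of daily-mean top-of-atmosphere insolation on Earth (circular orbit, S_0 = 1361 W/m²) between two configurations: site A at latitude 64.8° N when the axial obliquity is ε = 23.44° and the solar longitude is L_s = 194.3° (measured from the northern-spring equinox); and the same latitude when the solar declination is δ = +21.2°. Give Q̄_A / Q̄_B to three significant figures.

Q̄_A / Q̄_B ≈ 0.278

— Configuration A (ϕ=+64.8°):
Solar declination: sin δ = sin ε · sin L_s = sin 23.44° × sin 194.3° = -0.09825, so δ = -5.639°.
cos h₀ = −tan(+64.8°) tan(-5.639°) = 0.2098, h₀ = 1.3594 rad.
Bracket: h₀ sin ϕ sin δ + cos ϕ cos δ sin h₀ = 1.3594×0.90483×-0.09825 + 0.42578×0.99516×0.97774 = -0.120850 + 0.414287 = 0.293437.
Q̄ = (S_0/π) × [bracket] = (1361/π) × 0.293437 = 127.12 W/m².
— Configuration B (ϕ=+64.8°):
cos h₀ = −tan(+64.8°) tan(+21.200°) = -0.8243, h₀ = 2.5397 rad.
Bracket: h₀ sin ϕ sin δ + cos ϕ cos δ sin h₀ = 2.5397×0.90483×0.36162 + 0.42578×0.93232×0.56619 = 0.831002 + 0.224757 = 1.055759.
Q̄ = (S_0/π) × [bracket] = (1361/π) × 1.055759 = 457.38 W/m².
Ratio Q̄_A / Q̄_B = 127.12 / 457.38 = 0.2779.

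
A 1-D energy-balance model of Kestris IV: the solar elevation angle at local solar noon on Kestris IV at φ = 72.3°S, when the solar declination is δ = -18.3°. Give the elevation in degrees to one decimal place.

At local noon the hour angle is zero, so the zenith angle equals |φ − δ| = |-72.3° − (-18.300°)| = 54.000°.
Elevation = 90° − 54.000° = 36.0°.

36.0°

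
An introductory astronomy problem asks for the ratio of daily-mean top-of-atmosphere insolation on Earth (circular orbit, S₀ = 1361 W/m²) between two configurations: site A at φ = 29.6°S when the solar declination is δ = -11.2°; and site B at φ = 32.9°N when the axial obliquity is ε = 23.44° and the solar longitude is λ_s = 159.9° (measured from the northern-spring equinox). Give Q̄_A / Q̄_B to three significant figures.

— Configuration A (φ=-29.6°):
cos H₀ = −tan(-29.6°) tan(-11.200°) = -0.1125, H₀ = 1.6835 rad.
Bracket: H₀ sin φ sin δ + cos φ cos δ sin H₀ = 1.6835×-0.49394×-0.19423 + 0.86949×0.98096×0.99365 = 0.161512 + 0.847519 = 1.009031.
Q̄ = (S₀/π) × [bracket] = (1361/π) × 1.009031 = 437.13 W/m².
— Configuration B (φ=+32.9°):
Solar declination: sin δ = sin ε · sin λ_s = sin 23.44° × sin 159.9° = 0.13670, so δ = +7.857°.
cos H₀ = −tan(+32.9°) tan(+7.857°) = -0.0893, H₀ = 1.6602 rad.
Bracket: H₀ sin φ sin δ + cos φ cos δ sin H₀ = 1.6602×0.54317×0.13670 + 0.83962×0.99061×0.99601 = 0.123272 + 0.828417 = 0.951689.
Q̄ = (S₀/π) × [bracket] = (1361/π) × 0.951689 = 412.29 W/m².
Ratio Q̄_A / Q̄_B = 437.13 / 412.29 = 1.060.

Q̄_A / Q̄_B ≈ 1.06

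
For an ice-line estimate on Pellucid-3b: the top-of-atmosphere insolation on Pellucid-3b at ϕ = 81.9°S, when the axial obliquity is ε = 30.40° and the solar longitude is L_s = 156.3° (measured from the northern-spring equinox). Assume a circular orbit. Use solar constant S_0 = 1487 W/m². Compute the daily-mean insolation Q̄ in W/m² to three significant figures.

Q̄ ≈ 0.00 W/m²

Solar declination: sin δ = sin ε · sin L_s = sin 30.40° × sin 156.3° = 0.20340, so δ = +11.736°.
cos h₀ = −tan(-81.9°) tan(+11.736°) = 1.4597 ≥ 1 ⇒ polar night, h₀ = 0 and Q̄ = 0.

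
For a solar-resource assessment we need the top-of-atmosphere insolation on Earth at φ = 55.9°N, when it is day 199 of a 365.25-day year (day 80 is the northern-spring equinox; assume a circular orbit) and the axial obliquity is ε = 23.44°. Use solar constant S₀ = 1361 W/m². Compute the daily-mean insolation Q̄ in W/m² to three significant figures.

Q̄ ≈ 463 W/m²

Solar longitude: λ_s = 360° × (199 − 80)/365.25 = 117.290°.
sin δ = sin 23.44° × sin 117.290° = 0.35352, so δ = +20.702°.
cos H₀ = −tan(+55.9°) tan(+20.702°) = -0.5582, H₀ = 2.1630 rad.
Bracket: H₀ sin φ sin δ + cos φ cos δ sin H₀ = 2.1630×0.82806×0.35352 + 0.56064×0.93543×0.82972 = 0.633187 + 0.435138 = 1.068325.
Q̄ = (S₀/π) × [bracket] = (1361/π) × 1.068325 = 462.8 W/m².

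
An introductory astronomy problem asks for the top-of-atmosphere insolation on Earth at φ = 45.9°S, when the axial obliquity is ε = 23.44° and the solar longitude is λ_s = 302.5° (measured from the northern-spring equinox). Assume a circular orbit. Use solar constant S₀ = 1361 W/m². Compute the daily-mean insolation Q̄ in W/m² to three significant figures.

Solar declination: sin δ = sin ε · sin λ_s = sin 23.44° × sin 302.5° = -0.33549, so δ = -19.602°.
cos H₀ = −tan(-45.9°) tan(-19.602°) = -0.3675, H₀ = 1.9471 rad.
Bracket: H₀ sin φ sin δ + cos φ cos δ sin H₀ = 1.9471×-0.71813×-0.33549 + 0.69591×0.94204×0.93002 = 0.469106 + 0.609698 = 1.078804.
Q̄ = (S₀/π) × [bracket] = (1361/π) × 1.078804 = 467.4 W/m².

Q̄ ≈ 467 W/m²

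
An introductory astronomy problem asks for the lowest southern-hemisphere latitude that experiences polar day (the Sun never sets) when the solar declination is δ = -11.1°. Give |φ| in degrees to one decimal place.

Polar day requires cos H₀ = −tan φ tan δ ≤ −1, i.e. tan φ tan δ ≥ 1.
The boundary is |tan φ| · |tan δ| = 1, so |φ| = 90° − |δ| = 90° − 11.1° = 78.9° in the southern hemisphere.

|φ| = 78.9°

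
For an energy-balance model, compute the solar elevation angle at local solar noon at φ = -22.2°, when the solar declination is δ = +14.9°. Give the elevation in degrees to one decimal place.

52.9°

At local noon the hour angle is zero, so the zenith angle equals |φ − δ| = |-22.2° − (+14.900°)| = 37.100°.
Elevation = 90° − 37.100° = 52.9°.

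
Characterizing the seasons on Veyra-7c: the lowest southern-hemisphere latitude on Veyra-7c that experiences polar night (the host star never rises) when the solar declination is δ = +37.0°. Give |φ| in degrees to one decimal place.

Polar night requires cos H₀ = −tan φ tan δ ≥ 1, i.e. tan φ tan δ ≤ −1.
The boundary is |tan φ| · |tan δ| = 1, so |φ| = 90° − |δ| = 90° − 37.0° = 53.0° in the southern hemisphere.

|φ| = 53.0°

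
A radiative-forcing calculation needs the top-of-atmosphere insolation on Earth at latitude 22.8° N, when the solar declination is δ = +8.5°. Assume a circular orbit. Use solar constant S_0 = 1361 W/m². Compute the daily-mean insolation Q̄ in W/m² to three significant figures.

Q̄ ≈ 435 W/m²

cos h₀ = −tan(+22.8°) tan(+8.500°) = -0.0628, h₀ = 1.6337 rad.
Bracket: h₀ sin ϕ sin δ + cos ϕ cos δ sin h₀ = 1.6337×0.38752×0.14781 + 0.92186×0.98902×0.99802 = 0.093577 + 0.909933 = 1.003510.
Q̄ = (S_0/π) × [bracket] = (1361/π) × 1.003510 = 434.7 W/m².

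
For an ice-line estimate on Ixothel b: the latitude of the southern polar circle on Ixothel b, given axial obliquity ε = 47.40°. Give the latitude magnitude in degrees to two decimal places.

42.60°

The polar circle is the lowest latitude that experiences at least one full rotation of continuous darkness at the northern-summer solstice; it lies at |φ| = 90° − ε = 90° − 47.40° = 42.60°.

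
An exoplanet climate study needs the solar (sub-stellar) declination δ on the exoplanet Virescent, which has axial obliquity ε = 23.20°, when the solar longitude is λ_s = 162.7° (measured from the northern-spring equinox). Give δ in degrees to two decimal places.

sin δ = sin ε · sin λ_s = sin 23.20° × sin 162.7° = 0.117148.
δ = arcsin(0.117148) = +6.73°.

δ = +6.73°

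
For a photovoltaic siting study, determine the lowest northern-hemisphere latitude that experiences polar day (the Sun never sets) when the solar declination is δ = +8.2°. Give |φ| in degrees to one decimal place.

Polar day requires cos H₀ = −tan φ tan δ ≤ −1, i.e. tan φ tan δ ≥ 1.
The boundary is |tan φ| · |tan δ| = 1, so |φ| = 90° − |δ| = 90° − 8.2° = 81.8° in the northern hemisphere.

|φ| = 81.8°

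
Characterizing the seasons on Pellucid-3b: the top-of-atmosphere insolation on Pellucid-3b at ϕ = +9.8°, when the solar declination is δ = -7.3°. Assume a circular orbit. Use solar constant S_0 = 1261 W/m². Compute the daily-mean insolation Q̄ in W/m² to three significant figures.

cos h₀ = −tan(+9.8°) tan(-7.300°) = 0.0221, h₀ = 1.5487 rad.
Bracket: h₀ sin ϕ sin δ + cos ϕ cos δ sin h₀ = 1.5487×0.17021×-0.12706 + 0.98541×0.99189×0.99976 = -0.033494 + 0.977184 = 0.943690.
Q̄ = (S_0/π) × [bracket] = (1261/π) × 0.943690 = 378.8 W/m².

Q̄ ≈ 379 W/m²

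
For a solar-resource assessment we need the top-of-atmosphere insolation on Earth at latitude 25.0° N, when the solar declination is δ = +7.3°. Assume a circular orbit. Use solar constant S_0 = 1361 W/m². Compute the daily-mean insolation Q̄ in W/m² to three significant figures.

cos h₀ = −tan(+25.0°) tan(+7.300°) = -0.0597, h₀ = 1.6306 rad.
Bracket: h₀ sin ϕ sin δ + cos ϕ cos δ sin h₀ = 1.6306×0.42262×0.12706 + 0.90631×0.99189×0.99821 = 0.087560 + 0.897351 = 0.984911.
Q̄ = (S_0/π) × [bracket] = (1361/π) × 0.984911 = 426.7 W/m².

Q̄ ≈ 427 W/m²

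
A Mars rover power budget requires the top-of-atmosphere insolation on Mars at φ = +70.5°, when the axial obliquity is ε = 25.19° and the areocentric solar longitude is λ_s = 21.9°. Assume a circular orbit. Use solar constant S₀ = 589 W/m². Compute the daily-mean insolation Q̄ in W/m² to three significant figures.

Q̄ ≈ 112 W/m²

sin δ = sin 25.19° × sin 21.9° = 0.15875, so δ = +9.134°.
cos H₀ = −tan(+70.5°) tan(+9.134°) = -0.4541, H₀ = 2.0421 rad.
Bracket: H₀ sin φ sin δ + cos φ cos δ sin H₀ = 2.0421×0.94264×0.15875 + 0.33381×0.98732×0.89097 = 0.305588 + 0.293643 = 0.599231.
Q̄ = (S₀/π) × [bracket] = (589/π) × 0.599231 = 112.3 W/m².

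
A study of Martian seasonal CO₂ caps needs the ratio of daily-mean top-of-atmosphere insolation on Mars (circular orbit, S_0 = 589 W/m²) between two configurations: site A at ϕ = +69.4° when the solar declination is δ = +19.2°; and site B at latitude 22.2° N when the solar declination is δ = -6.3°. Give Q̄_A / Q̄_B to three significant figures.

— Configuration A (ϕ=+69.4°):
cos h₀ = −tan(+69.4°) tan(+19.200°) = -0.9265, h₀ = 2.7557 rad.
Bracket: h₀ sin ϕ sin δ + cos ϕ cos δ sin h₀ = 2.7557×0.93606×0.32887 + 0.35184×0.94438×0.37637 = 0.848320 + 0.125057 = 0.973377.
Q̄ = (S_0/π) × [bracket] = (589/π) × 0.973377 = 182.49 W/m².
— Configuration B (ϕ=+22.2°):
cos h₀ = −tan(+22.2°) tan(-6.300°) = 0.0451, h₀ = 1.5257 rad.
Bracket: h₀ sin ϕ sin δ + cos ϕ cos δ sin h₀ = 1.5257×0.37784×-0.10973 + 0.92587×0.99396×0.99898 = -0.063256 + 0.919339 = 0.856083.
Q̄ = (S_0/π) × [bracket] = (589/π) × 0.856083 = 160.50 W/m².
Ratio Q̄_A / Q̄_B = 182.49 / 160.50 = 1.137.

Q̄_A / Q̄_B ≈ 1.14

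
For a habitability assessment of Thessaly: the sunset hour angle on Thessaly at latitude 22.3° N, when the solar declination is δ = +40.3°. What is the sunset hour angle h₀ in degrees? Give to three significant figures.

cos h₀ = −tan ϕ · tan δ = −tan(+22.3°) × tan(+40.300°) = -0.3478, so h₀ = 1.9260 rad = 110.35°.

h₀ = 110°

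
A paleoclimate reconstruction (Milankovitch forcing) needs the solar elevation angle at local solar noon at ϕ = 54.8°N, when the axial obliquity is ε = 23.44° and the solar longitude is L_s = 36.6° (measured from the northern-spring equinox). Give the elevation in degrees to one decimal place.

Solar declination: sin δ = sin ε · sin L_s = sin 23.44° × sin 36.6° = 0.23717, so δ = +13.720°.
At local noon the hour angle is zero, so the zenith angle equals |ϕ − δ| = |+54.8° − (+13.720°)| = 41.080°.
Elevation = 90° − 41.080° = 48.9°.

48.9°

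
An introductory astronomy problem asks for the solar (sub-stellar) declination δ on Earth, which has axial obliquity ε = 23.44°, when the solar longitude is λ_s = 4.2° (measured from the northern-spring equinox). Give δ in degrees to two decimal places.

δ = +1.67°

sin δ = sin ε · sin λ_s = sin 23.44° × sin 4.2° = 0.029133.
δ = arcsin(0.029133) = +1.67°.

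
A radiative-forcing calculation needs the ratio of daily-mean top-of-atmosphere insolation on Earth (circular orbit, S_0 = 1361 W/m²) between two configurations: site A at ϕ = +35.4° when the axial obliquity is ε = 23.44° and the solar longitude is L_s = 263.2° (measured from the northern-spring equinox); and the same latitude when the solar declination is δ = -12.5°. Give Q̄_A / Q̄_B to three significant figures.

Q̄_A / Q̄_B ≈ 0.698

— Configuration A (ϕ=+35.4°):
Solar declination: sin δ = sin ε · sin L_s = sin 23.44° × sin 263.2° = -0.39499, so δ = -23.265°.
cos h₀ = −tan(+35.4°) tan(-23.265°) = 0.3056, h₀ = 1.2603 rad.
Bracket: h₀ sin ϕ sin δ + cos ϕ cos δ sin h₀ = 1.2603×0.57928×-0.39499 + 0.81513×0.91869×0.95218 = -0.288369 + 0.713042 = 0.424673.
Q̄ = (S_0/π) × [bracket] = (1361/π) × 0.424673 = 183.98 W/m².
— Configuration B (ϕ=+35.4°):
cos h₀ = −tan(+35.4°) tan(-12.500°) = 0.1576, h₀ = 1.4126 rad.
Bracket: h₀ sin ϕ sin δ + cos ϕ cos δ sin h₀ = 1.4126×0.57928×-0.21644 + 0.81513×0.97630×0.98751 = -0.177111 + 0.785872 = 0.608761.
Q̄ = (S_0/π) × [bracket] = (1361/π) × 0.608761 = 263.73 W/m².
Ratio Q̄_A / Q̄_B = 183.98 / 263.73 = 0.6976.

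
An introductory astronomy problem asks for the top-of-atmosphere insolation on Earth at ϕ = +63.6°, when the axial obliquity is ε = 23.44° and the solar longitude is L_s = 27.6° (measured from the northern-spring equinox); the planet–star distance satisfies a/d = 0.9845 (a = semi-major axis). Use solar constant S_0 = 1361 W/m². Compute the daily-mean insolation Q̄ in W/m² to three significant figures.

Q̄ ≈ 306 W/m²

Solar declination: sin δ = sin ε · sin L_s = sin 23.44° × sin 27.6° = 0.18429, so δ = +10.620°.
cos h₀ = −tan(+63.6°) tan(+10.620°) = -0.3777, h₀ = 1.9581 rad.
Bracket: h₀ sin ϕ sin δ + cos ϕ cos δ sin h₀ = 1.9581×0.89571×0.18429 + 0.44464×0.98287×0.92592 = 0.323224 + 0.404649 = 0.727873.
Inverse-square distance factor (a/d)² = 0.9845² = 0.969240.
Q̄ = (S_0/π) × 0.969240 × [bracket] = (1361/π) × 0.969240 × 0.727873 = 305.6 W/m².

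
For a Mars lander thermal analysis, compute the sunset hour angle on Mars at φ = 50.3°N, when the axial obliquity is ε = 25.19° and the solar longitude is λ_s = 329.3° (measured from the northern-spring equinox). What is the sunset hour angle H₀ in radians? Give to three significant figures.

Solar declination: sin δ = sin ε · sin λ_s = sin 25.19° × sin 329.3° = -0.21730, so δ = -12.550°.
cos H₀ = −tan φ · tan δ = −tan(+50.3°) × tan(-12.550°) = 0.2681, so H₀ = 1.2993 rad = 74.45°.

H₀ = 1.30 rad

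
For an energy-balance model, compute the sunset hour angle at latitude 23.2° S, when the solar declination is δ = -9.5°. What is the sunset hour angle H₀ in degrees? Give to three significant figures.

H₀ = 94.1°

cos H₀ = −tan φ · tan δ = −tan(-23.2°) × tan(-9.500°) = -0.0717, so H₀ = 1.6426 rad = 94.11°.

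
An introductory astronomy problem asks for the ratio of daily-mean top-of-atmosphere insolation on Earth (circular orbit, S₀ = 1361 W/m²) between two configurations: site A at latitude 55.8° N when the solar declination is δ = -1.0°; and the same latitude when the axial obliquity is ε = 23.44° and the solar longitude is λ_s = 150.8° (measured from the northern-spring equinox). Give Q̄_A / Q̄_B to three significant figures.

— Configuration A (φ=+55.8°):
cos H₀ = −tan(+55.8°) tan(-1.000°) = 0.0257, H₀ = 1.5451 rad.
Bracket: H₀ sin φ sin δ + cos φ cos δ sin H₀ = 1.5451×0.82708×-0.01745 + 0.56208×0.99985×0.99967 = -0.022300 + 0.561810 = 0.539510.
Q̄ = (S₀/π) × [bracket] = (1361/π) × 0.539510 = 233.73 W/m².
— Configuration B (φ=+55.8°):
Solar declination: sin δ = sin ε · sin λ_s = sin 23.44° × sin 150.8° = 0.19406, so δ = +11.190°.
cos H₀ = −tan(+55.8°) tan(+11.190°) = -0.2911, H₀ = 1.8662 rad.
Bracket: H₀ sin φ sin δ + cos φ cos δ sin H₀ = 1.8662×0.82708×0.19406 + 0.56208×0.98099×0.95670 = 0.299531 + 0.527519 = 0.827050.
Q̄ = (S₀/π) × [bracket] = (1361/π) × 0.827050 = 358.29 W/m².
Ratio Q̄_A / Q̄_B = 233.73 / 358.29 = 0.6523.

Q̄_A / Q̄_B ≈ 0.652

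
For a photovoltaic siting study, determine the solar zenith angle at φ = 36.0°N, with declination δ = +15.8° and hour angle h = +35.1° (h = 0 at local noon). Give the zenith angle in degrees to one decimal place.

θ_z = 37.2°

cos θ_z = sin φ sin δ + cos φ cos δ cos h = 0.160042 + 0.636889 = 0.796931.
θ_z = arccos(0.796931) = 37.2°.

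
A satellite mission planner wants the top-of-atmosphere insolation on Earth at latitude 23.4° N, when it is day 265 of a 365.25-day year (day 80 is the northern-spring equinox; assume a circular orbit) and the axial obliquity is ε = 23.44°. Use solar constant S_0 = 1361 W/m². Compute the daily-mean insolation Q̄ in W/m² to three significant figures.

Solar longitude: L_s = 360° × (265 − 80)/365.25 = 182.341°.
sin δ = sin 23.44° × sin 182.341° = -0.01625, so δ = -0.931°.
cos h₀ = −tan(+23.4°) tan(-0.931°) = 0.0070, h₀ = 1.5638 rad.
Bracket: h₀ sin ϕ sin δ + cos ϕ cos δ sin h₀ = 1.5638×0.39715×-0.01625 + 0.91775×0.99987×0.99998 = -0.010092 + 0.917612 = 0.907520.
Q̄ = (S_0/π) × [bracket] = (1361/π) × 0.907520 = 393.2 W/m².

Q̄ ≈ 393 W/m²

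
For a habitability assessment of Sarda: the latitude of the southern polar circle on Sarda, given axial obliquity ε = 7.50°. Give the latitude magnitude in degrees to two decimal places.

The polar circle is the lowest latitude that experiences at least one full rotation of continuous darkness at the northern-summer solstice; it lies at |φ| = 90° − ε = 90° − 7.50° = 82.50°.

82.50°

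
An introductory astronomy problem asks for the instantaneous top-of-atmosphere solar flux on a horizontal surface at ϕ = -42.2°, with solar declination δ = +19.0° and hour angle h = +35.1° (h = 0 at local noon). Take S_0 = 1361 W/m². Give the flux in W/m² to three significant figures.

482 W/m²

cos θ_z = sin ϕ sin δ + cos ϕ cos δ cos h = -0.218691 + 0.573068 = 0.354377.
Flux = S_0 · cos θ_z = 1361 × 0.354377 = 482.3 W/m².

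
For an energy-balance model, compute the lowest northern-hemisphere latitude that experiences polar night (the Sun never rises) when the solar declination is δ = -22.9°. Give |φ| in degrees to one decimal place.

|φ| = 67.1°

Polar night requires cos H₀ = −tan φ tan δ ≥ 1, i.e. tan φ tan δ ≤ −1.
The boundary is |tan φ| · |tan δ| = 1, so |φ| = 90° − |δ| = 90° − 22.9° = 67.1° in the northern hemisphere.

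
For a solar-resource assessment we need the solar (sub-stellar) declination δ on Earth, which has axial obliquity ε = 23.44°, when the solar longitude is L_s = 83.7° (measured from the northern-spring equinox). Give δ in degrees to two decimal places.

sin δ = sin ε · sin L_s = sin 23.44° × sin 83.7° = 0.395386.
δ = arcsin(0.395386) = +23.29°.

δ = +23.29°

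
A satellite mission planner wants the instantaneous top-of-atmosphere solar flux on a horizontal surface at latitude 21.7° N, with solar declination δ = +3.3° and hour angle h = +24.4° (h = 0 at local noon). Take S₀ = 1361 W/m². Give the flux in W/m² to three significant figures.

cos θ_z = sin φ sin δ + cos φ cos δ cos h = 0.021284 + 0.844743 = 0.866027.
Flux = S₀ · cos θ_z = 1361 × 0.866027 = 1179 W/m².

1.18e+03 W/m²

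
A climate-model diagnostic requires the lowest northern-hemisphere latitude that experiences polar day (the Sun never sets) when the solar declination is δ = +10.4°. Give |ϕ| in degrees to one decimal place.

Polar day requires cos h₀ = −tan ϕ tan δ ≤ −1, i.e. tan ϕ tan δ ≥ 1.
The boundary is |tan ϕ| · |tan δ| = 1, so |ϕ| = 90° − |δ| = 90° − 10.4° = 79.6° in the northern hemisphere.

|ϕ| = 79.6°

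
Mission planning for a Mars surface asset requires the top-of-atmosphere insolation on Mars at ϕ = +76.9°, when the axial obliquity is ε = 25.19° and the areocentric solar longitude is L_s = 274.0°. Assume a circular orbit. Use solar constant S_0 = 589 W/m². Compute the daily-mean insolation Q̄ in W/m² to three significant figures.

sin δ = sin 25.19° × sin 274.0° = -0.42458, so δ = -25.124°.
cos h₀ = −tan(+76.9°) tan(-25.124°) = 2.0152 ≥ 1 ⇒ polar night, h₀ = 0 and Q̄ = 0.

Q̄ ≈ 0.00 W/m²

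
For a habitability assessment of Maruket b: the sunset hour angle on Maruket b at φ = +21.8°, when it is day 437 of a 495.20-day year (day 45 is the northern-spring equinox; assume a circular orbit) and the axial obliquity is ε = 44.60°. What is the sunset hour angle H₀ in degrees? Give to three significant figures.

H₀ = 68.3°

Solar longitude: λ_s = 360° × (437 − 45)/495.20 = 284.976°.
sin δ = sin 44.60° × sin 284.976° = -0.67830, so δ = -42.711°.
cos H₀ = −tan φ · tan δ = −tan(+21.8°) × tan(-42.711°) = 0.3692, so H₀ = 1.1926 rad = 68.33°.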